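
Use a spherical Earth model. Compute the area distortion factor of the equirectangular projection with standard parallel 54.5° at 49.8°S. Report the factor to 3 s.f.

0.900

The equidistant cylindrical projection with φ₀ = 54.5° has h = 1 (meridians true) and k = cos φ₀ / cos φ along parallels.
Areal scale = h·k = 1 × cos φ₀ / cos φ; at 49.8°, h = 1.000, k = 0.8997, so h·k = 0.8997.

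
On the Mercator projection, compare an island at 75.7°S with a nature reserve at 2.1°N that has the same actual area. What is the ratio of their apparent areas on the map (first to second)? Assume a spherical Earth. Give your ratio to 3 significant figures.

Mercator areal scale is sec²φ.
At 75.7°: sec²(75.7°) = 1/0.2470² = 16.39.
At 2.1°: sec²(2.1°) = 1/0.9993² = 1.001.
Ratio = 16.39/1.001 = cos²(2.1°)/cos²(75.7°) ≈ 16.4.

16.4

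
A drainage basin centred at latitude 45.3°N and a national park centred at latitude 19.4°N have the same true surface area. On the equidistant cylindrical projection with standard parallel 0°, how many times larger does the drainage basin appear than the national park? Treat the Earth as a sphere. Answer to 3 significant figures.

For the equirectangular projection with φ₀ = 0 (plate carrée), h = 1 along meridians and k = sec φ along parallels.
Areal scale at 45.3°: h·k = 1.000 × 1.422 = 1.422.
Areal scale at 19.4°: h·k = 1.000 × 1.060 = 1.060.
Ratio = 1.422/1.060 ≈ 1.34.

1.34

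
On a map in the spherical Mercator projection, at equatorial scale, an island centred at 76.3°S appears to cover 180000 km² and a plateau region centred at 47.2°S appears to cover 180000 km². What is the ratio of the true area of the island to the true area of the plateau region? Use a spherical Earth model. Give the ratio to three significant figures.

0.122

Since Mercator area scale is 1/cos²φ, the true area equals the apparent area multiplied by cos²φ.
True area of island: 180000 × cos²(76.3°) = 180000 × 0.05609 = 10100 km².
True area of plateau region: 180000 × cos²(47.2°) = 180000 × 0.4616 = 83100 km².
Ratio = 10100 / 83100 ≈ 0.122.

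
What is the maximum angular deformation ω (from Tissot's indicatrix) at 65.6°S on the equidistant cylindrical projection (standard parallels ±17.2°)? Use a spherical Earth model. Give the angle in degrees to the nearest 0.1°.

46.7°

In the equirectangular projection with standard parallel φ₀ = 17.2° (x = Rλ cos φ₀, y = Rφ), meridians are true-scale (h = 1) and the parallel scale is k = cos φ₀ / cos φ.
At 65.6°: h = 1.000, k = 2.312; principal scales a = 2.312, b = 1.000.
sin(ω/2) = (a − b)/(a + b) = 1.312/3.312 = 0.3962, so ω = 2 arcsin(0.3962) ≈ 46.7°.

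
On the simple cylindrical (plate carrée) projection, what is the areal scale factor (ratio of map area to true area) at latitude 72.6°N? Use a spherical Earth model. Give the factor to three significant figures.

In the plate carrée (x = Rλ, y = Rφ), meridians are true-scale (h = 1) and parallels are stretched by k = sec φ.
Areal scale = h·k = 1 × sec φ; at 72.6°, h = 1.000, k = 3.344, so h·k = 3.344.

3.34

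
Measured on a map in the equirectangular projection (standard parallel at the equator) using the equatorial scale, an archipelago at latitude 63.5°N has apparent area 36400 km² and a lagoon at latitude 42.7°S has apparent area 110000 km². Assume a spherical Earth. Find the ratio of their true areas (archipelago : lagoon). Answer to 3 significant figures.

Plate carrée has h = 1 and k = sec φ, giving areal scale sec φ; true area = (apparent area) · cos φ.
True area of archipelago: 36400 × cos(63.5°) = 36400 × 0.4462 = 16240 km².
True area of lagoon: 110000 × cos(42.7°) = 110000 × 0.7349 = 80840 km².
Ratio = 16240 / 80840 ≈ 0.201.

0.201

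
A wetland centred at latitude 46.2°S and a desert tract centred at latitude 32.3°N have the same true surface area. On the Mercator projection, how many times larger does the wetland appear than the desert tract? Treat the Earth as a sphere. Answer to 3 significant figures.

Mercator areal scale is sec²φ.
At 46.2°: sec²(46.2°) = 1/0.6921² = 2.087.
At 32.3°: sec²(32.3°) = 1/0.8453² = 1.400.
Ratio = 2.087/1.400 = cos²(32.3°)/cos²(46.2°) ≈ 1.49.

1.49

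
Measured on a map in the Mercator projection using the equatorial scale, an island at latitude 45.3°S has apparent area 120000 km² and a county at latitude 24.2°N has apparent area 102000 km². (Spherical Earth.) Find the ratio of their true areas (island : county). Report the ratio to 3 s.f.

0.700

Mercator's areal exaggeration is sec²φ; hence true area = (apparent area) · cos²φ.
True area of island: 120000 × cos²(45.3°) = 120000 × 0.4948 = 59370 km².
True area of county: 102000 × cos²(24.2°) = 102000 × 0.8320 = 84860 km².
Ratio = 59370 / 84860 ≈ 0.700.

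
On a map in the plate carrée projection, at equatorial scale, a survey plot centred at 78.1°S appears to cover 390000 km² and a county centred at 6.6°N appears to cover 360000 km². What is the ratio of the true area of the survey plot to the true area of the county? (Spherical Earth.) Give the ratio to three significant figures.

Plate carrée has h = 1 and k = sec φ, giving areal scale sec φ; true area = (apparent area) · cos φ.
True area of survey plot: 390000 × cos(78.1°) = 390000 × 0.2062 = 80420 km².
True area of county: 360000 × cos(6.6°) = 360000 × 0.9934 = 357600 km².
Ratio = 80420 / 357600 ≈ 0.225.

0.225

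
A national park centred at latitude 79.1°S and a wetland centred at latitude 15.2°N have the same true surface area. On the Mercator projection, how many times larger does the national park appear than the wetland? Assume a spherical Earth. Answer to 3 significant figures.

26.0

Mercator is conformal with k = sec φ, so areal scale = k² = sec²φ.
At 79.1°: sec²(79.1°) = 1/0.1891² = 27.97.
At 15.2°: sec²(15.2°) = 1/0.9650² = 1.074.
Ratio = 27.97/1.074 = cos²(15.2°)/cos²(79.1°) ≈ 26.0.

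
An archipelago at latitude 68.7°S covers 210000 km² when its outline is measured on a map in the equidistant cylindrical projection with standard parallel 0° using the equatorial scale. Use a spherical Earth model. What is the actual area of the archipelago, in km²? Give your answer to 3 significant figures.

76300 km²

Plate carrée maps x = Rλ, y = Rφ. The meridian scale is h = 1 and the parallel scale is k = 1/cos φ = sec φ.
Areal scale = h·k = 1 × sec φ; at 68.7°, h = 1.000, k = 2.753, so h·k = 2.753.
True area = apparent / (areal scale) = 210000 / 2.753 ≈ 76300 km².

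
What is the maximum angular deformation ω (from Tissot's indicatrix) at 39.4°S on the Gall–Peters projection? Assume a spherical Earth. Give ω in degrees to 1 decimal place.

The Gall–Peters projection is cylindrical equal-area with φ₀ = 45°. For cylindrical equal-area with standard parallel φ₀, h = cos φ / cos φ₀ and k = cos φ₀ / cos φ, so h·k = 1.
At 39.4°: h = 1.093, k = 0.9151; principal scales a = 1.093, b = 0.9151.
sin(ω/2) = (a − b)/(a + b) = 0.1777/2.008 = 0.08852, so ω = 2 arcsin(0.08852) ≈ 10.2°.

10.2°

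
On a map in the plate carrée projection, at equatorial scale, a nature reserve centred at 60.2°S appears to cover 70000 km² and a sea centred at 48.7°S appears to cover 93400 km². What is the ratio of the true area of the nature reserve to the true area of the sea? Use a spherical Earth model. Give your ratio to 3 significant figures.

0.564

On the plate carrée, areal scale = h·k = 1 × sec φ, so true area = apparent × cos φ.
True area of nature reserve: 70000 × cos(60.2°) = 70000 × 0.4970 = 34790 km².
True area of sea: 93400 × cos(48.7°) = 93400 × 0.6600 = 61640 km².
Ratio = 34790 / 61640 ≈ 0.564.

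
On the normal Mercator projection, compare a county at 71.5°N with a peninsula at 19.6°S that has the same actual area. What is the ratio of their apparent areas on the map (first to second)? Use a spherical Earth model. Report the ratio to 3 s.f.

On Mercator, area is exaggerated by sec²φ = 1/cos²φ.
At 71.5°: sec²(71.5°) = 1/0.3173² = 9.932.
At 19.6°: sec²(19.6°) = 1/0.9421² = 1.127.
Ratio = 9.932/1.127 = cos²(19.6°)/cos²(71.5°) ≈ 8.81.

8.81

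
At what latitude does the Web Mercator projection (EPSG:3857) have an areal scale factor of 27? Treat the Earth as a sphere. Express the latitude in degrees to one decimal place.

Mercator areal scale is sec²φ.
sec²φ = 27  ⇒  cos²φ = 0.03704  ⇒  cos φ = 0.1925.
φ = arccos(0.1925) ≈ 78.9°.

78.9°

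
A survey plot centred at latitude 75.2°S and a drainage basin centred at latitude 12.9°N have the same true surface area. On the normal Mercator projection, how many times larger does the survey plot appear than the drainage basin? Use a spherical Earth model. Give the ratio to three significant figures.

Mercator is conformal with k = sec φ, so areal scale = k² = sec²φ.
At 75.2°: sec²(75.2°) = 1/0.2554² = 15.33.
At 12.9°: sec²(12.9°) = 1/0.9748² = 1.052.
Ratio = 15.33/1.052 = cos²(12.9°)/cos²(75.2°) ≈ 14.6.

14.6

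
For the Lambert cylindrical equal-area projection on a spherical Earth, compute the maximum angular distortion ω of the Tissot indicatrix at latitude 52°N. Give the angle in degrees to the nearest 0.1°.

53.5°

The Lambert cylindrical equal-area projection is the cylindrical equal-area projection with its standard parallel at the equator (φ₀ = 0). A cylindrical equal-area projection with standard parallel φ₀ has meridian scale h = cos φ / cos φ₀ and parallel scale k = cos φ₀ / cos φ (so areas are preserved, h·k = 1).
At 52°: h = 0.6157, k = 1.624; principal scales a = 1.624, b = 0.6157.
sin(ω/2) = (a − b)/(a + b) = 1.009/2.240 = 0.4503, so ω = 2 arcsin(0.4503) ≈ 53.5°.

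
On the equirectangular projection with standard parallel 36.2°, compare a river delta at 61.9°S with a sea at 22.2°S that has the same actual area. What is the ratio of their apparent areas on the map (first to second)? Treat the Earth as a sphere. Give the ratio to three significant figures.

1.97

With standard parallel φ₀ = 36.2°, the equirectangular projection gives x = Rλ cos φ₀, y = Rφ, so h = 1 and k = cos 36.2° / cos φ.
Areal scale at 61.9°: h·k = 1.000 × 1.713 = 1.713.
Areal scale at 22.2°: h·k = 1.000 × 0.8716 = 0.8716.
Ratio = 1.713/0.8716 ≈ 1.97.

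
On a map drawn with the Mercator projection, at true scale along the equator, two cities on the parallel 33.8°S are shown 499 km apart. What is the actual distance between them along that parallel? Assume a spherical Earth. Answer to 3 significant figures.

415 km

The Mercator projection is conformal; its linear scale factor is the same in every direction and equals sec φ = 1/cos φ.
Along the parallel at 33.8°, map distances are exaggerated by k = sec 33.8° = 1.203.
True distance = 499 / 1.203 = 499 × cos 33.8° ≈ 415 km.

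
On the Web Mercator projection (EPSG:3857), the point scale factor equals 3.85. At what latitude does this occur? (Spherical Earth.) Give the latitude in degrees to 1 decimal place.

74.9°

Mercator scale is k = sec φ = 1/cos φ.
1/cos φ = 3.85  ⇒  cos φ = 0.2597  ⇒  φ = arccos(0.2597) ≈ 74.9°.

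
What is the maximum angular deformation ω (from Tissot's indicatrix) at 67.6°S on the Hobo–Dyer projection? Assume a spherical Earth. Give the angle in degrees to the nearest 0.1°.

Hobo–Dyer is a cylindrical equal-area projection with standard parallels at ±37.5°. Cylindrical equal-area (φ₀ = 37.5°): h = cos φ / cos 37.5° along meridians, k = cos 37.5° / cos φ along parallels; h·k = 1.
At 67.6°: h = 0.4803, k = 2.082; principal scales a = 2.082, b = 0.4803.
sin(ω/2) = (a − b)/(a + b) = 1.602/2.562 = 0.6251, so ω = 2 arcsin(0.6251) ≈ 77.4°.

77.4°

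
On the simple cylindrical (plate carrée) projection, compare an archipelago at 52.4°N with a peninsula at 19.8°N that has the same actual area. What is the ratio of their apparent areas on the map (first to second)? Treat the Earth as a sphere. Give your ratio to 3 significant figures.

1.54

In the plate carrée (x = Rλ, y = Rφ), meridians are true-scale (h = 1) and parallels are stretched by k = sec φ.
Areal scale at 52.4°: h·k = 1.000 × 1.639 = 1.639.
Areal scale at 19.8°: h·k = 1.000 × 1.063 = 1.063.
Ratio = 1.639/1.063 ≈ 1.54.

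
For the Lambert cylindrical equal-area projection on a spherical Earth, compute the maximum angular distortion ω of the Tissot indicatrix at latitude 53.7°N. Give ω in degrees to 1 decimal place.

The Lambert cylindrical equal-area projection is the cylindrical equal-area projection with its standard parallel at the equator (φ₀ = 0). A cylindrical equal-area projection with standard parallel φ₀ has meridian scale h = cos φ / cos φ₀ and parallel scale k = cos φ₀ / cos φ (so areas are preserved, h·k = 1).
At 53.7°: h = 0.5920, k = 1.689; principal scales a = 1.689, b = 0.5920.
sin(ω/2) = (a − b)/(a + b) = 1.097/2.281 = 0.4810, so ω = 2 arcsin(0.4810) ≈ 57.5°.

57.5°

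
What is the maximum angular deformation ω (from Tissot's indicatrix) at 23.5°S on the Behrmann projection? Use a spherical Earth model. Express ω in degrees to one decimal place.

6.6°

Behrmann is a cylindrical equal-area projection with standard parallels at ±30°. Cylindrical equal-area (φ₀ = 30°): h = cos φ / cos 30° along meridians, k = cos 30° / cos φ along parallels; h·k = 1.
At 23.5°: h = 1.059, k = 0.9443; principal scales a = 1.059, b = 0.9443.
sin(ω/2) = (a − b)/(a + b) = 0.1146/2.003 = 0.05720, so ω = 2 arcsin(0.05720) ≈ 6.6°.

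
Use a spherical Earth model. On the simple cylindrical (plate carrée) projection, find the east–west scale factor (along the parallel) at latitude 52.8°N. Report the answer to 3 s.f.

1.65

Plate carrée maps x = Rλ, y = Rφ. The meridian scale is h = 1 and the parallel scale is k = 1/cos φ = sec φ.
k = 1/cos 52.8° = 1/0.6046 = 1.654.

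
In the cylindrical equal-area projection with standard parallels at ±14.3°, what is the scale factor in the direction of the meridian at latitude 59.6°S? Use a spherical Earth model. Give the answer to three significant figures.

0.522

A cylindrical equal-area projection with standard parallel φ₀ has meridian scale h = cos φ / cos φ₀ and parallel scale k = cos φ₀ / cos φ (so areas are preserved, h·k = 1).
h = cos 59.6° / cos 14.3° = 0.5060/0.9690 = 0.5222.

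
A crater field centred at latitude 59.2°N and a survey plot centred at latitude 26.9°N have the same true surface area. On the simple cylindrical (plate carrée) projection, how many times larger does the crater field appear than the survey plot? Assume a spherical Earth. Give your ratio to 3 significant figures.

1.74

Plate carrée maps x = Rλ, y = Rφ. The meridian scale is h = 1 and the parallel scale is k = 1/cos φ = sec φ.
Areal scale at 59.2°: h·k = 1.000 × 1.953 = 1.953.
Areal scale at 26.9°: h·k = 1.000 × 1.121 = 1.121.
Ratio = 1.953/1.121 ≈ 1.74.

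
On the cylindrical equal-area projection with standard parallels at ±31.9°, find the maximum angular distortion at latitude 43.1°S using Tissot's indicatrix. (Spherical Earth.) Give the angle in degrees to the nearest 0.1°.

A cylindrical equal-area projection with standard parallel φ₀ has meridian scale h = cos φ / cos φ₀ and parallel scale k = cos φ₀ / cos φ (so areas are preserved, h·k = 1).
At 43.1°: h = 0.8601, k = 1.163; principal scales a = 1.163, b = 0.8601.
sin(ω/2) = (a − b)/(a + b) = 0.3027/2.023 = 0.1496, so ω = 2 arcsin(0.1496) ≈ 17.2°.

17.2°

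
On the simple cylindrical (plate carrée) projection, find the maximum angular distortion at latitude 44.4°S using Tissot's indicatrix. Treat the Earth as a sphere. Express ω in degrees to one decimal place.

For the equirectangular projection with φ₀ = 0 (plate carrée), h = 1 along meridians and k = sec φ along parallels.
At 44.4°: h = 1.000, k = 1.400; principal scales a = 1.400, b = 1.000.
sin(ω/2) = (a − b)/(a + b) = 0.3996/2.400 = 0.1665, so ω = 2 arcsin(0.1665) ≈ 19.2°.

19.2°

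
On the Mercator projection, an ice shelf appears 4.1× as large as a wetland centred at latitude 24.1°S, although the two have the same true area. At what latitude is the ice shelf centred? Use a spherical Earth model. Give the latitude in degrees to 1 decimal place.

63.2°

Mercator areal scale is sec²φ, so apparent-area ratio = sec²φ₁ / sec²φ₂ = cos²φ₂ / cos²φ₁.
cos²φ₂ / cos²φ₁ = 4.1  ⇒  cos φ₁ = cos 24.1° / √4.1 = 0.9128/2.025 = 0.4508.
φ₁ = arccos(0.4508) ≈ 63.2°.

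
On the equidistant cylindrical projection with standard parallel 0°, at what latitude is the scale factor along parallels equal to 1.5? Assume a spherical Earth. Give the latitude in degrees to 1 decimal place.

48.2°

Plate carrée: h = 1, k = sec φ along parallels.
sec φ = 1.5  ⇒  cos φ = 0.6667  ⇒  φ ≈ 48.2°.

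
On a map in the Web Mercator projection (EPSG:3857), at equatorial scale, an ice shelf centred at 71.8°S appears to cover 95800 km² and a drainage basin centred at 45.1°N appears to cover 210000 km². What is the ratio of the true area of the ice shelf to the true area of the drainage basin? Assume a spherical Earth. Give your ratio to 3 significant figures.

0.0893

Since Mercator area scale is 1/cos²φ, the true area equals the apparent area multiplied by cos²φ.
True area of ice shelf: 95800 × cos²(71.8°) = 95800 × 0.09755 = 9346 km².
True area of drainage basin: 210000 × cos²(45.1°) = 210000 × 0.4983 = 104600 km².
Ratio = 9346 / 104600 ≈ 0.0893.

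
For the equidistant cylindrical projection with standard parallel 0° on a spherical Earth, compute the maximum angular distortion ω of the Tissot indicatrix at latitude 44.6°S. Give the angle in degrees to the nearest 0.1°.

For the equirectangular projection with φ₀ = 0 (plate carrée), h = 1 along meridians and k = sec φ along parallels.
At 44.6°: h = 1.000, k = 1.404; principal scales a = 1.404, b = 1.000.
sin(ω/2) = (a − b)/(a + b) = 0.4044/2.404 = 0.1682, so ω = 2 arcsin(0.1682) ≈ 19.4°.

19.4°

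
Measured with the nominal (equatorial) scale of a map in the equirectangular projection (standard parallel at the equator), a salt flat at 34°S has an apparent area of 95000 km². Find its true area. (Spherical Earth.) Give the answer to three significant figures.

78800 km²

In the plate carrée (x = Rλ, y = Rφ), meridians are true-scale (h = 1) and parallels are stretched by k = sec φ.
Areal scale = h·k = 1 × sec φ; at 34°, h = 1.000, k = 1.206, so h·k = 1.206.
True area = apparent / (areal scale) = 95000 / 1.206 ≈ 78800 km².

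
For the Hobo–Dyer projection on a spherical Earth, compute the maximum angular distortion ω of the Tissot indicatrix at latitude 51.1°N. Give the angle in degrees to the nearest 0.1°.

26.5°

Hobo–Dyer is a cylindrical equal-area projection with standard parallels at ±37.5°. Cylindrical equal-area (φ₀ = 37.5°): h = cos φ / cos 37.5° along meridians, k = cos 37.5° / cos φ along parallels; h·k = 1.
At 51.1°: h = 0.7915, k = 1.263; principal scales a = 1.263, b = 0.7915.
sin(ω/2) = (a − b)/(a + b) = 0.4718/2.055 = 0.2296, so ω = 2 arcsin(0.2296) ≈ 26.5°.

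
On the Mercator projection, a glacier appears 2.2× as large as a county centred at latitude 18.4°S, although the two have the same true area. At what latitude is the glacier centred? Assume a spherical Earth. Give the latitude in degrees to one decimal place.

For equal true areas on Mercator, apparent areas scale as sec²φ, so the ratio is cos²φ₂ / cos²φ₁.
cos²φ₂ / cos²φ₁ = 2.2  ⇒  cos φ₁ = cos 18.4° / √2.2 = 0.9489/1.483 = 0.6397.
φ₁ = arccos(0.6397) ≈ 50.2°.

50.2°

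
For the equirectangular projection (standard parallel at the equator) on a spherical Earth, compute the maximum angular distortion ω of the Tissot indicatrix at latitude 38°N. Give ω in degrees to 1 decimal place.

13.6°

Plate carrée maps x = Rλ, y = Rφ. The meridian scale is h = 1 and the parallel scale is k = 1/cos φ = sec φ.
At 38°: h = 1.000, k = 1.269; principal scales a = 1.269, b = 1.000.
sin(ω/2) = (a − b)/(a + b) = 0.2690/2.269 = 0.1186, so ω = 2 arcsin(0.1186) ≈ 13.6°.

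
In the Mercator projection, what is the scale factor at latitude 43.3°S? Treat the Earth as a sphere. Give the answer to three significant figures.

1.37

The Mercator projection is conformal; its linear scale factor is the same in every direction and equals sec φ = 1/cos φ.
k = 1/cos 43.3° = 1/0.7278 = 1.374.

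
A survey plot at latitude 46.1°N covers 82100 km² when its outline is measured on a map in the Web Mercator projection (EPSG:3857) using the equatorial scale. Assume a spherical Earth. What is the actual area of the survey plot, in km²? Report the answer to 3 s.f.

39500 km²

Mercator is conformal, so the point scale is isotropic: h = k = sec φ = 1/cos φ.
Areal scale = k² = sec²φ = 1/cos²(46.1°) = 1/0.6934² = 2.080.
True area = apparent / (areal scale) = 82100 / 2.080 ≈ 39500 km².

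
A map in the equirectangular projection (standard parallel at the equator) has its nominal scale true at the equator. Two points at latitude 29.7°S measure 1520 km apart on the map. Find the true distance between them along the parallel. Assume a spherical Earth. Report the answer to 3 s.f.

In the plate carrée (x = Rλ, y = Rφ), meridians are true-scale (h = 1) and parallels are stretched by k = sec φ.
Along the parallel at 29.7°, map distances are exaggerated by k = sec 29.7° = 1.151.
True distance = 1520 / 1.151 = 1520 × cos 29.7° ≈ 1320 km.

1320 km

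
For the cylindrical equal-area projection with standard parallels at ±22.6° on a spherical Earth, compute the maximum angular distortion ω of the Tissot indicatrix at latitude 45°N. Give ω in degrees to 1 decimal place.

Cylindrical equal-area (φ₀ = 22.6°): h = cos φ / cos 22.6° along meridians, k = cos 22.6° / cos φ along parallels; h·k = 1.
At 45°: h = 0.7659, k = 1.306; principal scales a = 1.306, b = 0.7659.
sin(ω/2) = (a − b)/(a + b) = 0.5397/2.072 = 0.2605, so ω = 2 arcsin(0.2605) ≈ 30.2°.

30.2°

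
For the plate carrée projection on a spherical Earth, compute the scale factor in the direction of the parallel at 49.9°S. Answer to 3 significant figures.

1.55

Plate carrée maps x = Rλ, y = Rφ. The meridian scale is h = 1 and the parallel scale is k = 1/cos φ = sec φ.
k = 1/cos 49.9° = 1/0.6441 = 1.552.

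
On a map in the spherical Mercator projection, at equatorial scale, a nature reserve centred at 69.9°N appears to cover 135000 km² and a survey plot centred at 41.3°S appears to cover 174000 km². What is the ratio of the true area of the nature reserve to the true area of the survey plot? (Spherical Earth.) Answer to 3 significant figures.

0.162

Mercator's areal exaggeration is sec²φ; hence true area = (apparent area) · cos²φ.
True area of nature reserve: 135000 × cos²(69.9°) = 135000 × 0.1181 = 15940 km².
True area of survey plot: 174000 × cos²(41.3°) = 174000 × 0.5644 = 98210 km².
Ratio = 15940 / 98210 ≈ 0.162.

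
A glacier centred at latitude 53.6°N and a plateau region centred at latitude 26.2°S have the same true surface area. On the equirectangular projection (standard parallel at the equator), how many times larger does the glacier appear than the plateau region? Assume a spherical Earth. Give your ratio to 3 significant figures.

For the equirectangular projection with φ₀ = 0 (plate carrée), h = 1 along meridians and k = sec φ along parallels.
Areal scale at 53.6°: h·k = 1.000 × 1.685 = 1.685.
Areal scale at 26.2°: h·k = 1.000 × 1.115 = 1.115.
Ratio = 1.685/1.115 ≈ 1.51.

1.51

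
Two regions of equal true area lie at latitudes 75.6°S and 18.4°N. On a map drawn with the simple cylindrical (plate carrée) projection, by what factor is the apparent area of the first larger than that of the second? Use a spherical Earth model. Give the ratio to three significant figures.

In the plate carrée (x = Rλ, y = Rφ), meridians are true-scale (h = 1) and parallels are stretched by k = sec φ.
Areal scale at 75.6°: h·k = 1.000 × 4.021 = 4.021.
Areal scale at 18.4°: h·k = 1.000 × 1.054 = 1.054.
Ratio = 4.021/1.054 ≈ 3.82.

3.82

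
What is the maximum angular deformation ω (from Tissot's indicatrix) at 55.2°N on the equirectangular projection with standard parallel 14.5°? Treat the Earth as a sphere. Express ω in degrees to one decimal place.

29.9°

With standard parallel φ₀ = 14.5°, the equirectangular projection gives x = Rλ cos φ₀, y = Rφ, so h = 1 and k = cos 14.5° / cos φ.
At 55.2°: h = 1.000, k = 1.696; principal scales a = 1.696, b = 1.000.
sin(ω/2) = (a − b)/(a + b) = 0.6964/2.696 = 0.2583, so ω = 2 arcsin(0.2583) ≈ 29.9°.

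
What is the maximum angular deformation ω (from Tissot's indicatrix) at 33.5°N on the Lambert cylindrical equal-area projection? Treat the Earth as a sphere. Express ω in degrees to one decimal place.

20.7°

The Lambert cylindrical equal-area projection is the cylindrical equal-area projection with its standard parallel at the equator (φ₀ = 0). A cylindrical equal-area projection with standard parallel φ₀ has meridian scale h = cos φ / cos φ₀ and parallel scale k = cos φ₀ / cos φ (so areas are preserved, h·k = 1).
At 33.5°: h = 0.8339, k = 1.199; principal scales a = 1.199, b = 0.8339.
sin(ω/2) = (a − b)/(a + b) = 0.3653/2.033 = 0.1797, so ω = 2 arcsin(0.1797) ≈ 20.7°.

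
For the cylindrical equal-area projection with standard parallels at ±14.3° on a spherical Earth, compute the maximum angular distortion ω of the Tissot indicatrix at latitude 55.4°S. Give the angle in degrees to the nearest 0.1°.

58.5°

A cylindrical equal-area projection with standard parallel φ₀ has meridian scale h = cos φ / cos φ₀ and parallel scale k = cos φ₀ / cos φ (so areas are preserved, h·k = 1).
At 55.4°: h = 0.5860, k = 1.706; principal scales a = 1.706, b = 0.5860.
sin(ω/2) = (a − b)/(a + b) = 1.120/2.292 = 0.4888, so ω = 2 arcsin(0.4888) ≈ 58.5°.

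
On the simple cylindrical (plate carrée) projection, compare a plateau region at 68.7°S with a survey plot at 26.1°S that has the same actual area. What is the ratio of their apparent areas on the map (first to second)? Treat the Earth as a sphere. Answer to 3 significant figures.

In the plate carrée (x = Rλ, y = Rφ), meridians are true-scale (h = 1) and parallels are stretched by k = sec φ.
Areal scale at 68.7°: h·k = 1.000 × 2.753 = 2.753.
Areal scale at 26.1°: h·k = 1.000 × 1.114 = 1.114.
Ratio = 2.753/1.114 ≈ 2.47.

2.47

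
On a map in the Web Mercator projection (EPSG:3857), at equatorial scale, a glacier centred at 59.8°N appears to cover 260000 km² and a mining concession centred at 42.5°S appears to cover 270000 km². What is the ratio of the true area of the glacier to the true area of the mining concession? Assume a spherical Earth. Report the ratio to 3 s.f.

0.448

Mercator's areal exaggeration is sec²φ; hence true area = (apparent area) · cos²φ.
True area of glacier: 260000 × cos²(59.8°) = 260000 × 0.2530 = 65790 km².
True area of mining concession: 270000 × cos²(42.5°) = 270000 × 0.5436 = 146800 km².
Ratio = 65790 / 146800 ≈ 0.448.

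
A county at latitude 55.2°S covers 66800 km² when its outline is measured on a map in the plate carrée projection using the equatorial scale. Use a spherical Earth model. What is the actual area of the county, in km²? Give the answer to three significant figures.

38100 km²

In the plate carrée (x = Rλ, y = Rφ), meridians are true-scale (h = 1) and parallels are stretched by k = sec φ.
Areal scale = h·k = 1 × sec φ; at 55.2°, h = 1.000, k = 1.752, so h·k = 1.752.
True area = apparent / (areal scale) = 66800 / 1.752 ≈ 38100 km².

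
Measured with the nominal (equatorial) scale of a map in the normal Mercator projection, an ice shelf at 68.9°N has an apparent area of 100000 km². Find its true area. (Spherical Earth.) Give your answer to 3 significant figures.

13000 km²

For Mercator, h = k = sec φ (a conformal cylindrical projection has a single point scale, 1/cos φ).
Areal scale = k² = sec²φ = 1/cos²(68.9°) = 1/0.3600² = 7.716.
True area = apparent / (areal scale) = 100000 / 7.716 ≈ 13000 km².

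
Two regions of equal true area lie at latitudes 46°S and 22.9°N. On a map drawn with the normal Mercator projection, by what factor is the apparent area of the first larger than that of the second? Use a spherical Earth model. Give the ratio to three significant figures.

Mercator areal scale is sec²φ.
At 46°: sec²(46°) = 1/0.6947² = 2.072.
At 22.9°: sec²(22.9°) = 1/0.9212² = 1.178.
Ratio = 2.072/1.178 = cos²(22.9°)/cos²(46°) ≈ 1.76.

1.76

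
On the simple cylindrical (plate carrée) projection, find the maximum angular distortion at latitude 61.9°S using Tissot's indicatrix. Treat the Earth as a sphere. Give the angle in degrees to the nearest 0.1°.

42.2°

In the plate carrée (x = Rλ, y = Rφ), meridians are true-scale (h = 1) and parallels are stretched by k = sec φ.
At 61.9°: h = 1.000, k = 2.123; principal scales a = 2.123, b = 1.000.
sin(ω/2) = (a − b)/(a + b) = 1.123/3.123 = 0.3596, so ω = 2 arcsin(0.3596) ≈ 42.2°.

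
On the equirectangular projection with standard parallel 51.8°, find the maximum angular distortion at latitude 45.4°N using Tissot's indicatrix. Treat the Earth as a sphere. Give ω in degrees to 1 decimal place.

7.3°

The equidistant cylindrical projection with φ₀ = 51.8° has h = 1 (meridians true) and k = cos φ₀ / cos φ along parallels.
At 45.4°: h = 1.000, k = 0.8807; principal scales a = 1.000, b = 0.8807.
sin(ω/2) = (a − b)/(a + b) = 0.1193/1.881 = 0.06342, so ω = 2 arcsin(0.06342) ≈ 7.3°.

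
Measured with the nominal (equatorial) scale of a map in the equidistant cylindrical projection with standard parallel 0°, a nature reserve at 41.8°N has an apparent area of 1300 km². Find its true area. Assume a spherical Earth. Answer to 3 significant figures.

969 km²

In the plate carrée (x = Rλ, y = Rφ), meridians are true-scale (h = 1) and parallels are stretched by k = sec φ.
Areal scale = h·k = 1 × sec φ; at 41.8°, h = 1.000, k = 1.341, so h·k = 1.341.
True area = apparent / (areal scale) = 1300 / 1.341 ≈ 969 km².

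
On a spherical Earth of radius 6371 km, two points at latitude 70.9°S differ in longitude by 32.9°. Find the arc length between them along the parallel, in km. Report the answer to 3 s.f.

Arc length along a parallel = R cos φ · Δλ (with Δλ in radians).
= 6371 × cos 70.9° × (32.9° × π/180) = 6371 × 0.3272 × 0.5742 ≈ 1200 km.

1200 km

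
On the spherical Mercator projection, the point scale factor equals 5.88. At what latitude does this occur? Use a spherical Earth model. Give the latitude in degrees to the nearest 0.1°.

Mercator scale is k = sec φ = 1/cos φ.
1/cos φ = 5.88  ⇒  cos φ = 0.1701  ⇒  φ = arccos(0.1701) ≈ 80.2°.

80.2°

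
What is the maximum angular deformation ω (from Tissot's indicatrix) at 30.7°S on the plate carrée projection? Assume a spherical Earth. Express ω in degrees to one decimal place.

Plate carrée maps x = Rλ, y = Rφ. The meridian scale is h = 1 and the parallel scale is k = 1/cos φ = sec φ.
At 30.7°: h = 1.000, k = 1.163; principal scales a = 1.163, b = 1.000.
sin(ω/2) = (a − b)/(a + b) = 0.1630/2.163 = 0.07535, so ω = 2 arcsin(0.07535) ≈ 8.6°.

8.6°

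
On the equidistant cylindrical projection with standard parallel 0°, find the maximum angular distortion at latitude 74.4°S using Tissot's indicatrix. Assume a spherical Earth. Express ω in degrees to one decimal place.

Plate carrée maps x = Rλ, y = Rφ. The meridian scale is h = 1 and the parallel scale is k = 1/cos φ = sec φ.
At 74.4°: h = 1.000, k = 3.719; principal scales a = 3.719, b = 1.000.
sin(ω/2) = (a − b)/(a + b) = 2.719/4.719 = 0.5761, so ω = 2 arcsin(0.5761) ≈ 70.4°.

70.4°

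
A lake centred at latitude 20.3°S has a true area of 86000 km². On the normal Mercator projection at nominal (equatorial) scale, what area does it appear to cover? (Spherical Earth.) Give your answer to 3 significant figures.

Mercator is conformal, so the point scale is isotropic: h = k = sec φ = 1/cos φ.
Areal scale = k² = sec²φ = 1/cos²(20.3°) = 1/0.9379² = 1.137.
Apparent area = 86000 × 1.137 ≈ 97800 km².

97800 km²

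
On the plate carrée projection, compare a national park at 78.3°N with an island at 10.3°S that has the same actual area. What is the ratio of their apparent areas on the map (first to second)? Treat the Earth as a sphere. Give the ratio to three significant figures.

For the equirectangular projection with φ₀ = 0 (plate carrée), h = 1 along meridians and k = sec φ along parallels.
Areal scale at 78.3°: h·k = 1.000 × 4.931 = 4.931.
Areal scale at 10.3°: h·k = 1.000 × 1.016 = 1.016.
Ratio = 4.931/1.016 ≈ 4.85.

4.85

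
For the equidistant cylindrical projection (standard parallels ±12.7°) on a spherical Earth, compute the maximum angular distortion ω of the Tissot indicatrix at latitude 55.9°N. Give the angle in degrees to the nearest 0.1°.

31.3°

In the equirectangular projection with standard parallel φ₀ = 12.7° (x = Rλ cos φ₀, y = Rφ), meridians are true-scale (h = 1) and the parallel scale is k = cos φ₀ / cos φ.
At 55.9°: h = 1.000, k = 1.740; principal scales a = 1.740, b = 1.000.
sin(ω/2) = (a − b)/(a + b) = 0.7400/2.740 = 0.2701, so ω = 2 arcsin(0.2701) ≈ 31.3°.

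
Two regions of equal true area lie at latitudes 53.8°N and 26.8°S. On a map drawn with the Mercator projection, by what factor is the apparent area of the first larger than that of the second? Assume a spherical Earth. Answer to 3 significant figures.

Mercator is conformal with k = sec φ, so areal scale = k² = sec²φ.
At 53.8°: sec²(53.8°) = 1/0.5906² = 2.867.
At 26.8°: sec²(26.8°) = 1/0.8926² = 1.255.
Ratio = 2.867/1.255 = cos²(26.8°)/cos²(53.8°) ≈ 2.28.

2.28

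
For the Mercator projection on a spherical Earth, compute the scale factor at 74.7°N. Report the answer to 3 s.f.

The Mercator projection is conformal; its linear scale factor is the same in every direction and equals sec φ = 1/cos φ.
k = 1/cos 74.7° = 1/0.2639 = 3.790.

3.79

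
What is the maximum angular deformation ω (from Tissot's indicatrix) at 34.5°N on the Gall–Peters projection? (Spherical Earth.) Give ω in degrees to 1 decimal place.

The Gall–Peters projection is cylindrical equal-area with φ₀ = 45°. A cylindrical equal-area projection with standard parallel φ₀ has meridian scale h = cos φ / cos φ₀ and parallel scale k = cos φ₀ / cos φ (so areas are preserved, h·k = 1).
At 34.5°: h = 1.165, k = 0.8580; principal scales a = 1.165, b = 0.8580.
sin(ω/2) = (a − b)/(a + b) = 0.3075/2.023 = 0.1520, so ω = 2 arcsin(0.1520) ≈ 17.5°.

17.5°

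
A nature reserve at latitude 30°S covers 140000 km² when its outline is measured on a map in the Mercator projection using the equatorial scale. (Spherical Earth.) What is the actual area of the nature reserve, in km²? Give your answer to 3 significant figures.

105000 km²

For Mercator, h = k = sec φ (a conformal cylindrical projection has a single point scale, 1/cos φ).
Areal scale = k² = sec²φ = 1/cos²(30°) = 1/0.8660² = 1.333.
True area = apparent / (areal scale) = 140000 / 1.333 ≈ 105000 km².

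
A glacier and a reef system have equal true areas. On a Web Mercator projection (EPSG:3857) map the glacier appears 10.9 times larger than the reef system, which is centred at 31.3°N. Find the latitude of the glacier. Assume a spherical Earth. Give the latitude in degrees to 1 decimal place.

On Mercator, (apparent₁)/(apparent₂) = sec²φ₁ / sec²φ₂ when true areas are equal.
cos²φ₂ / cos²φ₁ = 10.9  ⇒  cos φ₁ = cos 31.3° / √10.9 = 0.8545/3.302 = 0.2588.
φ₁ = arccos(0.2588) ≈ 75.0°.

75.0°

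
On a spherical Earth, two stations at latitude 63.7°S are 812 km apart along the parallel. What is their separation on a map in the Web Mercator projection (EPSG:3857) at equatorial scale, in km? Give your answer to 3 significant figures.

1830 km

The Mercator projection is conformal; its linear scale factor is the same in every direction and equals sec φ = 1/cos φ.
Along the parallel, k = sec 63.7° = 1/0.4431 = 2.257.
Map distance = 812 × 2.257 ≈ 1830 km.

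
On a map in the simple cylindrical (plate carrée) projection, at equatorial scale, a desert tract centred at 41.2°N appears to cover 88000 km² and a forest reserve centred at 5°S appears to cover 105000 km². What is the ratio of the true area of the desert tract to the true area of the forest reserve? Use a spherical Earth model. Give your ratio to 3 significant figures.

0.633

On the plate carrée, areal scale = h·k = 1 × sec φ, so true area = apparent × cos φ.
True area of desert tract: 88000 × cos(41.2°) = 88000 × 0.7524 = 66210 km².
True area of forest reserve: 105000 × cos(5°) = 105000 × 0.9962 = 104600 km².
Ratio = 66210 / 104600 ≈ 0.633.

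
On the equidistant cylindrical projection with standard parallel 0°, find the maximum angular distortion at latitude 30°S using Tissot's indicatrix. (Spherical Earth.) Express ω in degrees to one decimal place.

For the equirectangular projection with φ₀ = 0 (plate carrée), h = 1 along meridians and k = sec φ along parallels.
At 30°: h = 1.000, k = 1.155; principal scales a = 1.155, b = 1.000.
sin(ω/2) = (a − b)/(a + b) = 0.1547/2.155 = 0.07180, so ω = 2 arcsin(0.07180) ≈ 8.2°.

8.2°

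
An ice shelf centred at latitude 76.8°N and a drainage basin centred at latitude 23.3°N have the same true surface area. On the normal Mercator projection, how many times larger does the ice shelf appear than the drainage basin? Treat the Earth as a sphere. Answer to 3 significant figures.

Mercator areal scale is sec²φ.
At 76.8°: sec²(76.8°) = 1/0.2284² = 19.18.
At 23.3°: sec²(23.3°) = 1/0.9184² = 1.185.
Ratio = 19.18/1.185 = cos²(23.3°)/cos²(76.8°) ≈ 16.2.

16.2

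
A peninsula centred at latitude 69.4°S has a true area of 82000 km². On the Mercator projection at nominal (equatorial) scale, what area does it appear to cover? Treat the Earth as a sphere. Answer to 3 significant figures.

The Mercator projection is conformal; its linear scale factor is the same in every direction and equals sec φ = 1/cos φ.
Areal scale = k² = sec²φ = 1/cos²(69.4°) = 1/0.3518² = 8.078.
Apparent area = 82000 × 8.078 ≈ 662000 km².

662000 km²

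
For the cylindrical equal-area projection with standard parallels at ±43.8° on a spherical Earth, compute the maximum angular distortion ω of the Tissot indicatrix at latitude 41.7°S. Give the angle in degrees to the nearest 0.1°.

For cylindrical equal-area with standard parallel φ₀, h = cos φ / cos φ₀ and k = cos φ₀ / cos φ, so h·k = 1.
At 41.7°: h = 1.034, k = 0.9667; principal scales a = 1.034, b = 0.9667.
sin(ω/2) = (a − b)/(a + b) = 0.06779/2.001 = 0.03387, so ω = 2 arcsin(0.03387) ≈ 3.9°.

3.9°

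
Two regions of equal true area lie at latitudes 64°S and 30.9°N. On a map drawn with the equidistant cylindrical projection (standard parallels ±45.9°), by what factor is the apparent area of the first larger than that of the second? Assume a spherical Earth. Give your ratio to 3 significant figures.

In the equirectangular projection with standard parallel φ₀ = 45.9° (x = Rλ cos φ₀, y = Rφ), meridians are true-scale (h = 1) and the parallel scale is k = cos φ₀ / cos φ.
Areal scale at 64°: h·k = 1.000 × 1.587 = 1.587.
Areal scale at 30.9°: h·k = 1.000 × 0.8110 = 0.8110.
Ratio = 1.587/0.8110 ≈ 1.96.

1.96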